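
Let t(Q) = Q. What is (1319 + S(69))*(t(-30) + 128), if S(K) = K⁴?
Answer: 2221507120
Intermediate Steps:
(1319 + S(69))*(t(-30) + 128) = (1319 + 69⁴)*(-30 + 128) = (1319 + 22667121)*98 = 22668440*98 = 2221507120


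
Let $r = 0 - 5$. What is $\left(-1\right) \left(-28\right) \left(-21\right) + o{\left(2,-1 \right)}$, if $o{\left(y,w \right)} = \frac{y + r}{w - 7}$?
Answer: $- \frac{4701}{8} \approx -587.63$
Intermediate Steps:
$r = -5$ ($r = 0 - 5 = -5$)
$o{\left(y,w \right)} = \frac{-5 + y}{-7 + w}$ ($o{\left(y,w \right)} = \frac{y - 5}{w - 7} = \frac{-5 + y}{-7 + w}$)
$\left(-1\right) \left(-28\right) \left(-21\right) + o{\left(2,-1 \right)} = \left(-1\right) \left(-28\right) \left(-21\right) + \frac{-5 + 2}{-7 - 1} = 28 \left(-21\right) + \frac{1}{-8} \left(-3\right) = -588 - - \frac{3}{8} = -588 + \frac{3}{8} = - \frac{4701}{8}$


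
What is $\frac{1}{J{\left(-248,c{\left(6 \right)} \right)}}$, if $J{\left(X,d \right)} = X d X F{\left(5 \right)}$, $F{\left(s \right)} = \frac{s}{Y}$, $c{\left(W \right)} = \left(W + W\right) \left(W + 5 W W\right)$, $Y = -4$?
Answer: $- \frac{1}{171596160} \approx -5.8276 \cdot 10^{-9}$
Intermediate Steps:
$c{\left(W \right)} = 2 W \left(W + 5 W^{2}\right)$
$F{\left(s \right)} = - \frac{s}{4}$ ($F{\left(s \right)} = \frac{s}{-4} = s \left(- \frac{1}{4}\right) = - \frac{s}{4}$)
$J{\left(X,d \right)} = - \frac{5 d X^{2}}{4}$ ($J{\left(X,d \right)} = X d X \left(\left(- \frac{1}{4}\right) 5\right) = d X^{2} \left(- \frac{5}{4}\right) = - \frac{5 d X^{2}}{4}$)
$\frac{1}{J{\left(-248,c{\left(6 \right)} \right)}} = \frac{1}{\left(- \frac{5}{4}\right) 6^{2} \left(2 + 10 \cdot 6\right) \left(-248\right)^{2}} = \frac{1}{\left(- \frac{5}{4}\right) 36 \left(2 + 60\right) 61504} = \frac{1}{\left(- \frac{5}{4}\right) 36 \cdot 62 \cdot 61504} = \frac{1}{\left(- \frac{5}{4}\right) 2232 \cdot 61504} = \frac{1}{-171596160} = - \frac{1}{171596160}$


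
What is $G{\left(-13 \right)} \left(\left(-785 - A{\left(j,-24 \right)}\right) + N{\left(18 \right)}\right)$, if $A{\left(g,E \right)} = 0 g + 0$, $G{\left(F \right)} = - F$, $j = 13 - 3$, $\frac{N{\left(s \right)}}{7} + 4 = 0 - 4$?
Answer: $-10933$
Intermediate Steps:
$N{\left(s \right)} = -56$ ($N{\left(s \right)} = -28 + 7 \left(0 - 4\right) = -28 + 7 \left(-4\right) = -28 - 28 = -56$)
$j = 10$
$A{\left(g,E \right)} = 0$ ($A{\left(g,E \right)} = 0 + 0 = 0$)
$G{\left(-13 \right)} \left(\left(-785 - A{\left(j,-24 \right)}\right) + N{\left(18 \right)}\right) = \left(-1\right) \left(-13\right) \left(\left(-785 - 0\right) - 56\right) = 13 \left(\left(-785 + 0\right) - 56\right) = 13 \left(-785 - 56\right) = 13 \left(-841\right) = -10933$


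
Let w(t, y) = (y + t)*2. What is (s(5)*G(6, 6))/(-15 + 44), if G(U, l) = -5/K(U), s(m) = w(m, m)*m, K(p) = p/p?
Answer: -500/29 ≈ -17.241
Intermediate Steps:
K(p) = 1
w(t, y) = 2*t + 2*y (w(t, y) = (t + y)*2 = 2*t + 2*y)
s(m) = 4*m² (s(m) = (2*m + 2*m)*m = (4*m)*m = 4*m²)
G(U, l) = -5 (G(U, l) = -5/1 = -5*1 = -5)
(s(5)*G(6, 6))/(-15 + 44) = ((4*5²)*(-5))/(-15 + 44) = ((4*25)*(-5))/29 = (100*(-5))*(1/29) = -500*1/29 = -500/29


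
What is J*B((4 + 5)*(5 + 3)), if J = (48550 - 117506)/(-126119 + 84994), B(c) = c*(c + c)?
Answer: 714935808/41125 ≈ 17384.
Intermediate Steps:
B(c) = 2*c² (B(c) = c*(2*c) = 2*c²)
J = 68956/41125 (J = -68956/(-41125) = -68956*(-1/41125) = 68956/41125 ≈ 1.6767)
J*B((4 + 5)*(5 + 3)) = 68956*(2*((4 + 5)*(5 + 3))²)/41125 = 68956*(2*(9*8)²)/41125 = 68956*(2*72²)/41125 = 68956*(2*5184)/41125 = (68956/41125)*10368 = 714935808/41125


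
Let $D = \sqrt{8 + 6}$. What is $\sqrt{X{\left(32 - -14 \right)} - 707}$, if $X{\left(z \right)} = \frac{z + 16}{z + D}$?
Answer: $\frac{\sqrt{-32460 - 707 \sqrt{14}}}{\sqrt{46 + \sqrt{14}}} \approx 26.566 i$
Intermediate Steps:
$D = \sqrt{14} \approx 3.7417$
$X{\left(z \right)} = \frac{16 + z}{z + \sqrt{14}}$ ($X{\left(z \right)} = \frac{z + 16}{z + \sqrt{14}} = \frac{16 + z}{z + \sqrt{14}}$)
$\sqrt{X{\left(32 - -14 \right)} - 707} = \sqrt{\frac{16 + \left(32 - -14\right)}{\left(32 - -14\right) + \sqrt{14}} - 707} = \sqrt{\frac{16 + \left(32 + 14\right)}{\left(32 + 14\right) + \sqrt{14}} - 707} = \sqrt{\frac{16 + 46}{46 + \sqrt{14}} - 707} = \sqrt{\frac{1}{46 + \sqrt{14}} \cdot 62 - 707} = \sqrt{\frac{62}{46 + \sqrt{14}} - 707} = \sqrt{-707 + \frac{62}{46 + \sqrt{14}}}$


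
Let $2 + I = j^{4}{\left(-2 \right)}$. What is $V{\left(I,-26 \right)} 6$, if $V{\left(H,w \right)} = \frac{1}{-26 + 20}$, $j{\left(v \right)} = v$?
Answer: $-1$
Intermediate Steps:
$I = 14$ ($I = -2 + \left(-2\right)^{4} = -2 + 16 = 14$)
$V{\left(H,w \right)} = - \frac{1}{6}$ ($V{\left(H,w \right)} = \frac{1}{-6} = - \frac{1}{6}$)
$V{\left(I,-26 \right)} 6 = \left(- \frac{1}{6}\right) 6 = -1$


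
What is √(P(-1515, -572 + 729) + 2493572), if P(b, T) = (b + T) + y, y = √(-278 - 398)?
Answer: √(2492214 + 26*I) ≈ 1578.7 + 0.008*I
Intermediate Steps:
y = 26*I (y = √(-676) = 26*I ≈ 26.0*I)
P(b, T) = T + b + 26*I (P(b, T) = (b + T) + 26*I = (T + b) + 26*I = T + b + 26*I)
√(P(-1515, -572 + 729) + 2493572) = √(((-572 + 729) - 1515 + 26*I) + 2493572) = √((157 - 1515 + 26*I) + 2493572) = √((-1358 + 26*I) + 2493572) = √(2492214 + 26*I)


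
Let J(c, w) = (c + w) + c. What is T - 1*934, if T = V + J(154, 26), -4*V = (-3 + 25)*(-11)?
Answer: -1079/2 ≈ -539.50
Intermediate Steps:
J(c, w) = w + 2*c
V = 121/2 (V = -(-3 + 25)*(-11)/4 = -11*(-11)/2 = -1/4*(-242) = 121/2 ≈ 60.500)
T = 789/2 (T = 121/2 + (26 + 2*154) = 121/2 + (26 + 308) = 121/2 + 334 = 789/2 ≈ 394.50)
T - 1*934 = 789/2 - 1*934 = 789/2 - 934 = -1079/2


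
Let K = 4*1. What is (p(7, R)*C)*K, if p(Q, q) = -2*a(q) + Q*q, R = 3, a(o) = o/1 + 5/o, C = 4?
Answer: 560/3 ≈ 186.67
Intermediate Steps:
a(o) = o + 5/o (a(o) = o*1 + 5/o = o + 5/o)
p(Q, q) = -10/q - 2*q + Q*q (p(Q, q) = -2*(q + 5/q) + Q*q = (-10/q - 2*q) + Q*q = -10/q - 2*q + Q*q)
K = 4
(p(7, R)*C)*K = ((-10/3 - 2*3 + 7*3)*4)*4 = ((-10*1/3 - 6 + 21)*4)*4 = ((-10/3 - 6 + 21)*4)*4 = ((35/3)*4)*4 = (140/3)*4 = 560/3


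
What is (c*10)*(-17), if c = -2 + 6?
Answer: -680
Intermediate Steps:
c = 4
(c*10)*(-17) = (4*10)*(-17) = 40*(-17) = -680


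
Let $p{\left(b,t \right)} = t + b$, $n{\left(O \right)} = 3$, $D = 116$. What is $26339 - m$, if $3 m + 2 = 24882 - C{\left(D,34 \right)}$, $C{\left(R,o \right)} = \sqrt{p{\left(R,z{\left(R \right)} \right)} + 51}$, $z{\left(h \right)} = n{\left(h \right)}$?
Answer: $\frac{54137}{3} + \frac{\sqrt{170}}{3} \approx 18050.0$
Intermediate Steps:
$z{\left(h \right)} = 3$
$p{\left(b,t \right)} = b + t$
$C{\left(R,o \right)} = \sqrt{54 + R}$ ($C{\left(R,o \right)} = \sqrt{\left(R + 3\right) + 51} = \sqrt{\left(3 + R\right) + 51} = \sqrt{54 + R}$)
$m = \frac{24880}{3} - \frac{\sqrt{170}}{3}$ ($m = - \frac{2}{3} + \frac{24882 - \sqrt{54 + 116}}{3} = - \frac{2}{3} + \frac{24882 - \sqrt{170}}{3} = - \frac{2}{3} + \left(8294 - \frac{\sqrt{170}}{3}\right) = \frac{24880}{3} - \frac{\sqrt{170}}{3} \approx 8289.0$)
$26339 - m = 26339 - \left(\frac{24880}{3} - \frac{\sqrt{170}}{3}\right) = \frac{54137}{3} + \frac{\sqrt{170}}{3}$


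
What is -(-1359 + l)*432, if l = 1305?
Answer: 23328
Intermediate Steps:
-(-1359 + l)*432 = -(-1359 + 1305)*432 = -(-54)*432 = -1*(-23328) = 23328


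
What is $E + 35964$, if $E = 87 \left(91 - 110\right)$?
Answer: $34311$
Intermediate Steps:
$E = -1653$ ($E = 87 \left(-19\right) = -1653$)
$E + 35964 = -1653 + 35964 = 34311$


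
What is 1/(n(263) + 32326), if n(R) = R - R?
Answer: 1/32326 ≈ 3.0935e-5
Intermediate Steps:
n(R) = 0
1/(n(263) + 32326) = 1/(0 + 32326) = 1/32326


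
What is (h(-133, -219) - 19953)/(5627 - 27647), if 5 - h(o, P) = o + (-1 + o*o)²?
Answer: 104295053/7340 ≈ 14209.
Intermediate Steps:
h(o, P) = 5 - o - (-1 + o²)² (h(o, P) = 5 - (o + (-1 + o*o)²) = 5 - (o + (-1 + o²)²) = 5 + (-o - (-1 + o²)²) = 5 - o - (-1 + o²)²)
(h(-133, -219) - 19953)/(5627 - 27647) = ((5 - 1*(-133) - (-1 + (-133)²)²) - 19953)/(5627 - 27647) = ((5 + 133 - (-1 + 17689)²) - 19953)/(-22020) = ((5 + 133 - 1*17688²) - 19953)*(-1/22020) = ((5 + 133 - 1*312865344) - 19953)*(-1/22020) = ((5 + 133 - 312865344) - 19953)*(-1/22020) = (-312865206 - 19953)*(-1/22020) = -312885159*(-1/22020) = 104295053/7340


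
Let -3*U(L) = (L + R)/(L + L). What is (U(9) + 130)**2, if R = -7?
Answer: 12313081/729 ≈ 16890.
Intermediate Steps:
U(L) = -(-7 + L)/(6*L) (U(L) = -(L - 7)/(3*(L + L)) = -(-7 + L)/(3*(2*L)) = -(-7 + L)*1/(2*L)/3 = -(-7 + L)/(6*L))
(U(9) + 130)**2 = ((1/6)*(7 - 1*9)/9 + 130)**2 = ((1/6)*(1/9)*(7 - 9) + 130)**2 = ((1/6)*(1/9)*(-2) + 130)**2 = (-1/27 + 130)**2 = (3509/27)**2 = 12313081/729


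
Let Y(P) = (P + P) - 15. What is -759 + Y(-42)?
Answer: -858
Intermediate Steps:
Y(P) = -15 + 2*P (Y(P) = 2*P - 15 = -15 + 2*P)
-759 + Y(-42) = -759 + (-15 + 2*(-42)) = -759 + (-15 - 84) = -759 - 99 = -858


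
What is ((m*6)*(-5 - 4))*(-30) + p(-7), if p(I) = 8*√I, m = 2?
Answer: 3240 + 8*I*√7 ≈ 3240.0 + 21.166*I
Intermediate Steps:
((m*6)*(-5 - 4))*(-30) + p(-7) = ((2*6)*(-5 - 4))*(-30) + 8*√(-7) = (12*(-9))*(-30) + 8*(I*√7) = -108*(-30) + 8*I*√7 = 3240 + 8*I*√7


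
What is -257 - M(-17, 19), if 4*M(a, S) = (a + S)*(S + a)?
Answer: -258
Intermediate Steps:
M(a, S) = (S + a)²/4 (M(a, S) = ((a + S)*(S + a))/4 = ((S + a)*(S + a))/4 = (S + a)²/4)
-257 - M(-17, 19) = -257 - (19 - 17)²/4 = -257 - 2²/4 = -257 - 4/4 = -257 - 1*1 = -257 - 1 = -258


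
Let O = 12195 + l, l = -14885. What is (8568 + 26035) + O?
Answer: 31913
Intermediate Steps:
O = -2690 (O = 12195 - 14885 = -2690)
(8568 + 26035) + O = (8568 + 26035) - 2690 = 34603 - 2690 = 31913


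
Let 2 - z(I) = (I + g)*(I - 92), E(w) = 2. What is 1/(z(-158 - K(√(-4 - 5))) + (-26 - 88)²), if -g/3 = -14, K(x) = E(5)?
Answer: -1/16738 ≈ -5.9744e-5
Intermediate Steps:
K(x) = 2
g = 42 (g = -3*(-14) = 42)
z(I) = 2 - (-92 + I)*(42 + I) (z(I) = 2 - (I + 42)*(I - 92) = 2 - (42 + I)*(-92 + I) = 2 - (-92 + I)*(42 + I))
1/(z(-158 - K(√(-4 - 5))) + (-26 - 88)²) = 1/((3866 - (-158 - 1*2)² + 50*(-158 - 1*2)) + (-26 - 88)²) = 1/((3866 - (-158 - 2)² + 50*(-158 - 2)) + (-114)²) = 1/((3866 - 1*(-160)² + 50*(-160)) + 12996) = 1/((3866 - 1*25600 - 8000) + 12996) = 1/((3866 - 25600 - 8000) + 12996) = 1/(-29734 + 12996) = 1/(-16738) = -1/16738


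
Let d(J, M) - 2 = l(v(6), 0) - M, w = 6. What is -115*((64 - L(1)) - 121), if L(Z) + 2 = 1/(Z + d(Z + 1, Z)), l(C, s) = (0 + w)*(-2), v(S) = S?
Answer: 12627/2 ≈ 6313.5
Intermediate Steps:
l(C, s) = -12 (l(C, s) = (0 + 6)*(-2) = 6*(-2) = -12)
d(J, M) = -10 - M (d(J, M) = 2 + (-12 - M) = -10 - M)
L(Z) = -21/10 (L(Z) = -2 + 1/(Z + (-10 - Z)) = -2 + 1/(-10) = -2 - ⅒ = -21/10)
-115*((64 - L(1)) - 121) = -115*((64 - 1*(-21/10)) - 121) = -115*((64 + 21/10) - 121) = -115*(661/10 - 121) = -115*(-549/10) = 12627/2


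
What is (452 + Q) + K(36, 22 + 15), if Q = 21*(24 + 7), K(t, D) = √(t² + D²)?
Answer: 1103 + √2665 ≈ 1154.6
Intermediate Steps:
K(t, D) = √(D² + t²)
Q = 651 (Q = 21*31 = 651)
(452 + Q) + K(36, 22 + 15) = (452 + 651) + √((22 + 15)² + 36²) = 1103 + √(37² + 1296) = 1103 + √(1369 + 1296) = 1103 + √2665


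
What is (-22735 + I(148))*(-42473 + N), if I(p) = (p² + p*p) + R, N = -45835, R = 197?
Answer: -1878311160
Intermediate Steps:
I(p) = 197 + 2*p² (I(p) = (p² + p*p) + 197 = (p² + p²) + 197 = 2*p² + 197 = 197 + 2*p²)
(-22735 + I(148))*(-42473 + N) = (-22735 + (197 + 2*148²))*(-42473 - 45835) = (-22735 + (197 + 2*21904))*(-88308) = (-22735 + (197 + 43808))*(-88308) = (-22735 + 44005)*(-88308) = 21270*(-88308) = -1878311160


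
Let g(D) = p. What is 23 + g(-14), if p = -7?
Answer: 16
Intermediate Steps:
g(D) = -7
23 + g(-14) = 23 - 7 = 16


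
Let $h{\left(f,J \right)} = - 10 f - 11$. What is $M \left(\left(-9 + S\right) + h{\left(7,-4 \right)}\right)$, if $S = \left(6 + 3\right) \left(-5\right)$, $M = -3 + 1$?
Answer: $270$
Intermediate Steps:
$h{\left(f,J \right)} = -11 - 10 f$
$M = -2$
$S = -45$ ($S = 9 \left(-5\right) = -45$)
$M \left(\left(-9 + S\right) + h{\left(7,-4 \right)}\right) = - 2 \left(\left(-9 - 45\right) - 81\right) = - 2 \left(-54 - 81\right) = \left(-2\right) \left(-135\right) = 270$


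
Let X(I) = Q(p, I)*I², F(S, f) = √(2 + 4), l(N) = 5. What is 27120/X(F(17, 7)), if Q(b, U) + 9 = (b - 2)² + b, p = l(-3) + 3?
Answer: 904/7 ≈ 129.14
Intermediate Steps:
p = 8 (p = 5 + 3 = 8)
Q(b, U) = -9 + b + (-2 + b)² (Q(b, U) = -9 + ((b - 2)² + b) = -9 + ((-2 + b)² + b) = -9 + (b + (-2 + b)²) = -9 + b + (-2 + b)²)
F(S, f) = √6
X(I) = 35*I² (X(I) = (-9 + 8 + (-2 + 8)²)*I² = (-9 + 8 + 6²)*I² = (-9 + 8 + 36)*I² = 35*I²)
27120/X(F(17, 7)) = 27120/((35*(√6)²)) = 27120/((35*6)) = 27120/210 = 27120*(1/210) = 904/7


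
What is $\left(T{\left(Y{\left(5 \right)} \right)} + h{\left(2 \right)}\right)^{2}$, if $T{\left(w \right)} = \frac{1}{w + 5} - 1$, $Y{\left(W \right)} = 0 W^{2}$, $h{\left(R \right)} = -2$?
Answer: $\frac{196}{25} \approx 7.84$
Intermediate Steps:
$Y{\left(W \right)} = 0$
$T{\left(w \right)} = -1 + \frac{1}{5 + w}$ ($T{\left(w \right)} = \frac{1}{5 + w} - 1 = -1 + \frac{1}{5 + w}$)
$\left(T{\left(Y{\left(5 \right)} \right)} + h{\left(2 \right)}\right)^{2} = \left(\frac{-4 - 0}{5 + 0} - 2\right)^{2} = \left(\frac{-4 + 0}{5} - 2\right)^{2} = \left(\frac{1}{5} \left(-4\right) - 2\right)^{2} = \left(- \frac{4}{5} - 2\right)^{2} = \left(- \frac{14}{5}\right)^{2} = \frac{196}{25}$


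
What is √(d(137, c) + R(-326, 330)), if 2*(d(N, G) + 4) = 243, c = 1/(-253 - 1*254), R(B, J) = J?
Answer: √1790/2 ≈ 21.154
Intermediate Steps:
c = -1/507 (c = 1/(-253 - 254) = 1/(-507) = -1/507 ≈ -0.0019724)
d(N, G) = 235/2 (d(N, G) = -4 + (½)*243 = -4 + 243/2 = 235/2)
√(d(137, c) + R(-326, 330)) = √(235/2 + 330) = √(895/2) = √1790/2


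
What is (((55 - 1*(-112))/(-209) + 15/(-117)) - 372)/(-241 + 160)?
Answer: 3039730/660231 ≈ 4.6040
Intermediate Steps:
(((55 - 1*(-112))/(-209) + 15/(-117)) - 372)/(-241 + 160) = (((55 + 112)*(-1/209) + 15*(-1/117)) - 372)/(-81) = ((167*(-1/209) - 5/39) - 372)*(-1/81) = ((-167/209 - 5/39) - 372)*(-1/81) = (-7558/8151 - 372)*(-1/81) = -3039730/8151*(-1/81) = 3039730/660231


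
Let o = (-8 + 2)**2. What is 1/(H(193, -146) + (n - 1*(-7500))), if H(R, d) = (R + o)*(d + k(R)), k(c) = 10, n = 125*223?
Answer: 1/4231 ≈ 0.00023635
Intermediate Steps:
n = 27875
o = 36 (o = (-6)**2 = 36)
H(R, d) = (10 + d)*(36 + R) (H(R, d) = (R + 36)*(d + 10) = (36 + R)*(10 + d) = (10 + d)*(36 + R))
1/(H(193, -146) + (n - 1*(-7500))) = 1/((360 + 10*193 + 36*(-146) + 193*(-146)) + (27875 - 1*(-7500))) = 1/((360 + 1930 - 5256 - 28178) + (27875 + 7500)) = 1/(-31144 + 35375) = 1/4231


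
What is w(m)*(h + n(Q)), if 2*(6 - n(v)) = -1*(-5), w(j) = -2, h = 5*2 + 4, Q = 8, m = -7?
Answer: -35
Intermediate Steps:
h = 14 (h = 10 + 4 = 14)
n(v) = 7/2 (n(v) = 6 - (-1)*(-5)/2 = 6 - 1/2*5 = 6 - 5/2 = 7/2)
w(m)*(h + n(Q)) = -2*(14 + 7/2) = -2*35/2 = -35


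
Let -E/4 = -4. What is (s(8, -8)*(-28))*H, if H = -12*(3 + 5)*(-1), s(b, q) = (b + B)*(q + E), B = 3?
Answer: -236544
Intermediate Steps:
E = 16 (E = -4*(-4) = 16)
s(b, q) = (3 + b)*(16 + q) (s(b, q) = (b + 3)*(q + 16) = (3 + b)*(16 + q))
H = 96 (H = -96*(-1) = -12*(-8) = 96)
(s(8, -8)*(-28))*H = ((48 + 3*(-8) + 16*8 + 8*(-8))*(-28))*96 = ((48 - 24 + 128 - 64)*(-28))*96 = (88*(-28))*96 = -2464*96 = -236544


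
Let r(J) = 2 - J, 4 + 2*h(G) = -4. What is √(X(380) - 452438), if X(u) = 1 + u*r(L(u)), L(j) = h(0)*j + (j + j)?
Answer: I*√162877 ≈ 403.58*I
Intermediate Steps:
h(G) = -4 (h(G) = -2 + (½)*(-4) = -2 - 2 = -4)
L(j) = -2*j (L(j) = -4*j + (j + j) = -4*j + 2*j = -2*j)
X(u) = 1 + u*(2 + 2*u) (X(u) = 1 + u*(2 - (-2)*u) = 1 + u*(2 + 2*u))
√(X(380) - 452438) = √((1 + 2*380*(1 + 380)) - 452438) = √((1 + 2*380*381) - 452438) = √((1 + 289560) - 452438) = √(289561 - 452438) = √(-162877) = I*√162877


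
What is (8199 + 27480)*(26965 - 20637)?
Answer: 225776712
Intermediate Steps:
(8199 + 27480)*(26965 - 20637) = 35679*6328 = 225776712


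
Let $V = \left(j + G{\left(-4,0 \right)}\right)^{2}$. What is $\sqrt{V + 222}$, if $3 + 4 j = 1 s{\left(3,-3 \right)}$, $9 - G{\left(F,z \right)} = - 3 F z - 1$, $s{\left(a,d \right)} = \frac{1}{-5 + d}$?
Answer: $\frac{\sqrt{314353}}{32} \approx 17.521$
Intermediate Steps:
$G{\left(F,z \right)} = 10 + 3 F z$ ($G{\left(F,z \right)} = 9 - \left(- 3 F z - 1\right) = 9 - \left(-1 - 3 F z\right) = 9 + \left(1 + 3 F z\right) = 10 + 3 F z$)
$j = - \frac{25}{32}$ ($j = - \frac{3}{4} + \frac{1 \frac{1}{-5 - 3}}{4} = - \frac{3}{4} + \frac{1 \frac{1}{-8}}{4} = - \frac{3}{4} + \frac{1 \left(- \frac{1}{8}\right)}{4} = - \frac{3}{4} + \frac{1}{4} \left(- \frac{1}{8}\right) = - \frac{3}{4} - \frac{1}{32} = - \frac{25}{32} \approx -0.78125$)
$V = \frac{87025}{1024}$ ($V = \left(- \frac{25}{32} + \left(10 + 3 \left(-4\right) 0\right)\right)^{2} = \left(- \frac{25}{32} + \left(10 + 0\right)\right)^{2} = \left(- \frac{25}{32} + 10\right)^{2} = \left(\frac{295}{32}\right)^{2} = \frac{87025}{1024} \approx 84.985$)
$\sqrt{V + 222} = \sqrt{\frac{87025}{1024} + 222} = \sqrt{\frac{314353}{1024}} = \frac{\sqrt{314353}}{32}$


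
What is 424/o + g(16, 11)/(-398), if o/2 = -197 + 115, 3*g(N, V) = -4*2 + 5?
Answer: -42147/16318 ≈ -2.5829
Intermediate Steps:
g(N, V) = -1 (g(N, V) = (-4*2 + 5)/3 = (-8 + 5)/3 = (1/3)*(-3) = -1)
o = -164 (o = 2*(-197 + 115) = 2*(-82) = -164)
424/o + g(16, 11)/(-398) = 424/(-164) - 1/(-398) = 424*(-1/164) - 1*(-1/398) = -106/41 + 1/398 = -42147/16318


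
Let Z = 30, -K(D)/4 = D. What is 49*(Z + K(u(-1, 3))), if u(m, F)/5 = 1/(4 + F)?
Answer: 1330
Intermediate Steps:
u(m, F) = 5/(4 + F)
K(D) = -4*D
49*(Z + K(u(-1, 3))) = 49*(30 - 20/(4 + 3)) = 49*(30 - 20/7) = 49*(190/7) = 1330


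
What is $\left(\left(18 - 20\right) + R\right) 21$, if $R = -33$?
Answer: $-735$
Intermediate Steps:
$\left(\left(18 - 20\right) + R\right) 21 = \left(\left(18 - 20\right) - 33\right) 21 = \left(-2 - 33\right) 21 = \left(-35\right) 21 = -735$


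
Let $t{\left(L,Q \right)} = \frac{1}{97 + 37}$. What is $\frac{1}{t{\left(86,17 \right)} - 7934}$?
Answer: $- \frac{134}{1063155} \approx -0.00012604$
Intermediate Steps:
$t{\left(L,Q \right)} = \frac{1}{134}$
$\frac{1}{t{\left(86,17 \right)} - 7934} = \frac{1}{\frac{1}{134} - 7934} = \frac{1}{- \frac{1063155}{134}} = - \frac{134}{1063155}$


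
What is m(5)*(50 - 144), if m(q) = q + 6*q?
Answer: -3290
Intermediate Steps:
m(q) = 7*q
m(5)*(50 - 144) = (7*5)*(50 - 144) = 35*(-94) = -3290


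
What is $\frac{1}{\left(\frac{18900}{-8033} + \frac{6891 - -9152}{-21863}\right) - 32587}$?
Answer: $- \frac{175625479}{5723649568292} \approx -3.0684 \cdot 10^{-5}$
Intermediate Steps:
$\frac{1}{\left(\frac{18900}{-8033} + \frac{6891 - -9152}{-21863}\right) - 32587} = \frac{1}{\left(18900 \left(- \frac{1}{8033}\right) + \left(6891 + 9152\right) \left(- \frac{1}{21863}\right)\right) - 32587} = \frac{1}{\left(- \frac{18900}{8033} + 16043 \left(- \frac{1}{21863}\right)\right) - 32587} = \frac{1}{\left(- \frac{18900}{8033} - \frac{16043}{21863}\right) - 32587} = \frac{1}{- \frac{542084119}{175625479} - 32587} = \frac{1}{- \frac{5723649568292}{175625479}} = - \frac{175625479}{5723649568292}$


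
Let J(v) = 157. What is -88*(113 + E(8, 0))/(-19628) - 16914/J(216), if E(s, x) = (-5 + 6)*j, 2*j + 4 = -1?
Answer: -82615331/770399 ≈ -107.24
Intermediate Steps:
j = -5/2 (j = -2 + (1/2)*(-1) = -2 - 1/2 = -5/2 ≈ -2.5000)
E(s, x) = -5/2 (E(s, x) = (-5 + 6)*(-5/2) = 1*(-5/2) = -5/2)
-88*(113 + E(8, 0))/(-19628) - 16914/J(216) = -88*(113 - 5/2)/(-19628) - 16914/157 = -88*221/2*(-1/19628) - 16914*1/157 = -9724*(-1/19628) - 16914/157 = 2431/4907 - 16914/157 = -82615331/770399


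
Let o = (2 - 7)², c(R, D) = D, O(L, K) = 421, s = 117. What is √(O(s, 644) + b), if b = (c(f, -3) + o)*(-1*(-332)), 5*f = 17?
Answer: 5*√309 ≈ 87.892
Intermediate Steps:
f = 17/5 (f = (⅕)*17 = 17/5 ≈ 3.4000)
o = 25 (o = (-5)² = 25)
b = 7304 (b = (-3 + 25)*(-1*(-332)) = 22*332 = 7304)
√(O(s, 644) + b) = √(421 + 7304) = √7725 = 5*√309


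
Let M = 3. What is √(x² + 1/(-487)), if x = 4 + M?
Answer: √11620794/487 ≈ 6.9999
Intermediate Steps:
x = 7 (x = 4 + 3 = 7)
√(x² + 1/(-487)) = √(7² + 1/(-487)) = √(49 - 1/487) = √(23862/487) = √11620794/487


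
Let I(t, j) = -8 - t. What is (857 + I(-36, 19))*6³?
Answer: 191160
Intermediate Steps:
(857 + I(-36, 19))*6³ = (857 + (-8 - 1*(-36)))*6³ = (857 + (-8 + 36))*216 = (857 + 28)*216 = 885*216 = 191160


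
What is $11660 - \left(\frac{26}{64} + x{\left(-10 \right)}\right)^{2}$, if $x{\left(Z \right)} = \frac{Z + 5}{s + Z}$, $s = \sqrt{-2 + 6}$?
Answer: $\frac{11938751}{1024} \approx 11659.0$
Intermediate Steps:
$s = 2$ ($s = \sqrt{4} = 2$)
$x{\left(Z \right)} = \frac{5 + Z}{2 + Z}$ ($x{\left(Z \right)} = \frac{Z + 5}{2 + Z} = \frac{5 + Z}{2 + Z}$)
$11660 - \left(\frac{26}{64} + x{\left(-10 \right)}\right)^{2} = 11660 - \left(\frac{26}{64} + \frac{5 - 10}{2 - 10}\right)^{2} = 11660 - \left(26 \cdot \frac{1}{64} + \frac{1}{-8} \left(-5\right)\right)^{2} = 11660 - \left(\frac{13}{32} - - \frac{5}{8}\right)^{2} = 11660 - \left(\frac{13}{32} + \frac{5}{8}\right)^{2} = 11660 - \left(\frac{33}{32}\right)^{2} = 11660 - \frac{1089}{1024} = \frac{11938751}{1024}$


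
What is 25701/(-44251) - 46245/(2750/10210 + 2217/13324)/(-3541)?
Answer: 27299194680866643/928821119420687 ≈ 29.391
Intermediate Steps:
25701/(-44251) - 46245/(2750/10210 + 2217/13324)/(-3541) = 25701*(-1/44251) - 46245/(2750*(1/10210) + 2217*(1/13324))*(-1/3541) = -25701/44251 - 46245/(275/1021 + 2217/13324)*(-1/3541) = -25701/44251 - 46245/5927657/13603804*(-1/3541) = -25701/44251 - 46245*13603804/5927657*(-1/3541) = -25701/44251 - 629107915980/5927657*(-1/3541) = -25701/44251 + 629107915980/20989833437 = 27299194680866643/928821119420687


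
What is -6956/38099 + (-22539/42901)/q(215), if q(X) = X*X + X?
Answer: -4619817868667/25301830880520 ≈ -0.18259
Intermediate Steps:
q(X) = X + X**2 (q(X) = X**2 + X = X + X**2)
-6956/38099 + (-22539/42901)/q(215) = -6956/38099 + (-22539/42901)/((215*(1 + 215))) = -6956*1/38099 + (-22539*1/42901)/((215*216)) = -6956/38099 - 22539/42901/46440 = -6956/38099 - 22539/42901*1/46440 = -6956/38099 - 7513/664107480 = -4619817868667/25301830880520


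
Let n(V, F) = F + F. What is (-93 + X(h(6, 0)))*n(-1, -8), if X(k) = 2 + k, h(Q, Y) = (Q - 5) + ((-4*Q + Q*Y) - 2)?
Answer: 1856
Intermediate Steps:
h(Q, Y) = -7 - 3*Q + Q*Y (h(Q, Y) = (-5 + Q) + (-2 - 4*Q + Q*Y) = -7 - 3*Q + Q*Y)
n(V, F) = 2*F
(-93 + X(h(6, 0)))*n(-1, -8) = (-93 + (2 + (-7 - 3*6 + 6*0)))*(2*(-8)) = (-93 + (2 + (-7 - 18 + 0)))*(-16) = (-93 + (2 - 25))*(-16) = (-93 - 23)*(-16) = -116*(-16) = 1856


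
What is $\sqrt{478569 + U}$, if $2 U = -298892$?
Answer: $\sqrt{329123} \approx 573.69$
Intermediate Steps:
$U = -149446$ ($U = \frac{1}{2} \left(-298892\right) = -149446$)
$\sqrt{478569 + U} = \sqrt{478569 - 149446} = \sqrt{329123}$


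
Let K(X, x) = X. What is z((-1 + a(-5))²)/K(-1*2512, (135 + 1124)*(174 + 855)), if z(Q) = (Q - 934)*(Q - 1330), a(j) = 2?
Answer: -1239957/2512 ≈ -493.61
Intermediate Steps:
z(Q) = (-1330 + Q)*(-934 + Q) (z(Q) = (-934 + Q)*(-1330 + Q) = (-1330 + Q)*(-934 + Q))
z((-1 + a(-5))²)/K(-1*2512, (135 + 1124)*(174 + 855)) = (1242220 + ((-1 + 2)²)² - 2264*(-1 + 2)²)/((-1*2512)) = (1242220 + (1²)² - 2264*1²)/(-2512) = (1242220 + 1² - 2264*1)*(-1/2512) = (1242220 + 1 - 2264)*(-1/2512) = 1239957*(-1/2512) = -1239957/2512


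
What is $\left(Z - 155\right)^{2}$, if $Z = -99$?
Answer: $64516$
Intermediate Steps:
$\left(Z - 155\right)^{2} = \left(-99 - 155\right)^{2} = \left(-254\right)^{2} = 64516$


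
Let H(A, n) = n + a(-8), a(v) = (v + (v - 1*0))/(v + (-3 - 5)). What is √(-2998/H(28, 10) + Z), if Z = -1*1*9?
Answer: I*√34067/11 ≈ 16.779*I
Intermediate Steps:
a(v) = 2*v/(-8 + v) (a(v) = (v + (v + 0))/(v - 8) = (v + v)/(-8 + v) = (2*v)/(-8 + v) = 2*v/(-8 + v))
Z = -9 (Z = -1*9 = -9)
H(A, n) = 1 + n (H(A, n) = n + 2*(-8)/(-8 - 8) = n + 2*(-8)/(-16) = n + 2*(-8)*(-1/16) = n + 1 = 1 + n)
√(-2998/H(28, 10) + Z) = √(-2998/(1 + 10) - 9) = √(-2998/11 - 9) = √(-3097/11) = I*√34067/11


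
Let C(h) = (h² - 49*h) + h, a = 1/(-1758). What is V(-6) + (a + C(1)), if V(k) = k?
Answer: -93175/1758 ≈ -53.001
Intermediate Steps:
a = -1/1758 ≈ -0.00056883
C(h) = h² - 48*h
V(-6) + (a + C(1)) = -6 + (-1/1758 + 1*(-48 + 1)) = -6 + (-1/1758 + 1*(-47)) = -6 + (-1/1758 - 47) = -6 - 82627/1758 = -93175/1758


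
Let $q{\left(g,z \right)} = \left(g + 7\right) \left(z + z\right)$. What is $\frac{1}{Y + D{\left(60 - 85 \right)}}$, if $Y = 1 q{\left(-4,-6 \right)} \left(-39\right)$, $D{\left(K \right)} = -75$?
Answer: $\frac{1}{1329} \approx 0.00075245$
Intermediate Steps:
$q{\left(g,z \right)} = 2 z \left(7 + g\right)$ ($q{\left(g,z \right)} = \left(7 + g\right) 2 z = 2 z \left(7 + g\right)$)
$Y = 1404$ ($Y = 1 \cdot 2 \left(-6\right) \left(7 - 4\right) \left(-39\right) = 1 \cdot 2 \left(-6\right) 3 \left(-39\right) = 1 \left(-36\right) \left(-39\right) = \left(-36\right) \left(-39\right) = 1404$)
$\frac{1}{Y + D{\left(60 - 85 \right)}} = \frac{1}{1404 - 75} = \frac{1}{1329}$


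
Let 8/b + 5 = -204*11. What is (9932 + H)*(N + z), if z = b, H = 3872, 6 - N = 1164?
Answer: -35950447400/2249 ≈ -1.5985e+7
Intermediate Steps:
N = -1158 (N = 6 - 1*1164 = 6 - 1164 = -1158)
b = -8/2249 (b = 8/(-5 - 204*11) = 8/(-5 - 2244) = 8/(-2249) = 8*(-1/2249) = -8/2249 ≈ -0.0035571)
z = -8/2249 ≈ -0.0035571
(9932 + H)*(N + z) = (9932 + 3872)*(-1158 - 8/2249) = 13804*(-2604350/2249) = -35950447400/2249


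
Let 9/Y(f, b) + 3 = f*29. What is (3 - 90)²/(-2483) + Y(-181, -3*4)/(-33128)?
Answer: -101301314409/33231756896 ≈ -3.0483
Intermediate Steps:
Y(f, b) = 9/(-3 + 29*f) (Y(f, b) = 9/(-3 + f*29) = 9/(-3 + 29*f))
(3 - 90)²/(-2483) + Y(-181, -3*4)/(-33128) = (3 - 90)²/(-2483) + (9/(-3 + 29*(-181)))/(-33128) = (-87)²*(-1/2483) + (9/(-3 - 5249))*(-1/33128) = 7569*(-1/2483) + (9/(-5252))*(-1/33128) = -7569/2483 + (9*(-1/5252))*(-1/33128) = -7569/2483 - 9/5252*(-1/33128) = -7569/2483 + 9/173988256 = -101301314409/33231756896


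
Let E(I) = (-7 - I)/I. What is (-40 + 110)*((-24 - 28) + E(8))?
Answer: -15085/4 ≈ -3771.3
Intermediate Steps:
E(I) = (-7 - I)/I
(-40 + 110)*((-24 - 28) + E(8)) = (-40 + 110)*((-24 - 28) + (-7 - 1*8)/8) = 70*(-52 + (-7 - 8)/8) = 70*(-52 + (⅛)*(-15)) = 70*(-52 - 15/8) = 70*(-431/8) = -15085/4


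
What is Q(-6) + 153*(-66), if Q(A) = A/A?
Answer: -10097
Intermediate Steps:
Q(A) = 1
Q(-6) + 153*(-66) = 1 + 153*(-66) = 1 - 10098 = -10097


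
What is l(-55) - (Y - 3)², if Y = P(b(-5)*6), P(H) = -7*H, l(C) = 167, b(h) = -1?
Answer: -1354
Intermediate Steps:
Y = 42 (Y = -(-7)*6 = -7*(-6) = 42)
l(-55) - (Y - 3)² = 167 - (42 - 3)² = 167 - 1*39² = 167 - 1*1521 = 167 - 1521 = -1354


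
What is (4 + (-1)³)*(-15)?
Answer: -45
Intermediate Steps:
(4 + (-1)³)*(-15) = (4 - 1)*(-15) = 3*(-15) = -45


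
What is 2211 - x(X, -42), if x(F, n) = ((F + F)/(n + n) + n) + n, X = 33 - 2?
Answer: 96421/42 ≈ 2295.7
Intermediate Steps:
X = 31
x(F, n) = 2*n + F/n (x(F, n) = ((2*F)/((2*n)) + n) + n = ((2*F)*(1/(2*n)) + n) + n = (F/n + n) + n = (n + F/n) + n = 2*n + F/n)
2211 - x(X, -42) = 2211 - (2*(-42) + 31/(-42)) = 2211 - (-84 + 31*(-1/42)) = 2211 - (-84 - 31/42) = 2211 - 1*(-3559/42) = 2211 + 3559/42 = 96421/42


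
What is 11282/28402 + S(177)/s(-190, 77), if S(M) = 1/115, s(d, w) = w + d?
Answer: 73290594/184541995 ≈ 0.39715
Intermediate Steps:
s(d, w) = d + w
S(M) = 1/115
11282/28402 + S(177)/s(-190, 77) = 11282/28402 + 1/(115*(-190 + 77)) = 11282*(1/28402) + (1/115)/(-113) = 5641/14201 + (1/115)*(-1/113) = 5641/14201 - 1/12995 = 73290594/184541995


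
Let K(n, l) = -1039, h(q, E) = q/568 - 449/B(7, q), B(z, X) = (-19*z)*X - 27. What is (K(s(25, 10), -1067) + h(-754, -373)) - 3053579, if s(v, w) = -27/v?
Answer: -86972404559211/28472420 ≈ -3.0546e+6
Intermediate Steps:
B(z, X) = -27 - 19*X*z (B(z, X) = -19*X*z - 27 = -27 - 19*X*z)
h(q, E) = -449/(-27 - 133*q) + q/568 (h(q, E) = q/568 - 449/(-27 - 19*q*7) = q*(1/568) - 449/(-27 - 133*q) = q/568 - 449/(-27 - 133*q) = -449/(-27 - 133*q) + q/568)
(K(s(25, 10), -1067) + h(-754, -373)) - 3053579 = (-1039 + (255032 - 754*(27 + 133*(-754)))/(568*(27 + 133*(-754)))) - 3053579 = (-1039 + (255032 - 754*(27 - 100282))/(568*(27 - 100282))) - 3053579 = (-1039 + (1/568)*(255032 - 754*(-100255))/(-100255)) - 3053579 = (-1039 + (1/568)*(-1/100255)*(255032 + 75592270)) - 3053579 = (-1039 + (1/568)*(-1/100255)*75847302) - 3053579 = (-1039 - 37923651/28472420) - 3053579 = -29620768031/28472420 - 3053579 = -86972404559211/28472420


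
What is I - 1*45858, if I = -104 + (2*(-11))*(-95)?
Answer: -43872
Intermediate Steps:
I = 1986 (I = -104 - 22*(-95) = -104 + 2090 = 1986)
I - 1*45858 = 1986 - 1*45858 = 1986 - 45858 = -43872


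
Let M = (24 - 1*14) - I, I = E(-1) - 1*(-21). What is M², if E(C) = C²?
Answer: 144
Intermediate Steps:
I = 22 (I = (-1)² - 1*(-21) = 1 + 21 = 22)
M = -12 (M = (24 - 1*14) - 1*22 = (24 - 14) - 22 = 10 - 22 = -12)
M² = (-12)² = 144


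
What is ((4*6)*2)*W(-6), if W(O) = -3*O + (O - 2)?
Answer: 480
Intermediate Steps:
W(O) = -2 - 2*O (W(O) = -3*O + (-2 + O) = -2 - 2*O)
((4*6)*2)*W(-6) = ((4*6)*2)*(-2 - 2*(-6)) = (24*2)*(-2 + 12) = 48*10 = 480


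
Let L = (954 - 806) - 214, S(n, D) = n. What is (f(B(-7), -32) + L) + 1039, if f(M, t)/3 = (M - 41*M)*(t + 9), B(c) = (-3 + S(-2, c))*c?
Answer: 97573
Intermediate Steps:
B(c) = -5*c (B(c) = (-3 - 2)*c = -5*c)
f(M, t) = -120*M*(9 + t) (f(M, t) = 3*((M - 41*M)*(t + 9)) = 3*((-40*M)*(9 + t)) = 3*(-40*M*(9 + t)) = -120*M*(9 + t))
L = -66 (L = 148 - 214 = -66)
(f(B(-7), -32) + L) + 1039 = (-120*(-5*(-7))*(9 - 32) - 66) + 1039 = (-120*35*(-23) - 66) + 1039 = (96600 - 66) + 1039 = 96534 + 1039 = 97573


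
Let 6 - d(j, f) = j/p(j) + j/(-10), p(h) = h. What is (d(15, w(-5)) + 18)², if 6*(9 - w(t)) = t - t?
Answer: 2401/4 ≈ 600.25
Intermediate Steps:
w(t) = 9 (w(t) = 9 - (t - t)/6 = 9 - ⅙*0 = 9 + 0 = 9)
d(j, f) = 5 + j/10 (d(j, f) = 6 - (j/j + j/(-10)) = 6 - (1 + j*(-⅒)) = 6 - (1 - j/10) = 6 + (-1 + j/10) = 5 + j/10)
(d(15, w(-5)) + 18)² = ((5 + (⅒)*15) + 18)² = ((5 + 3/2) + 18)² = (13/2 + 18)² = (49/2)² = 2401/4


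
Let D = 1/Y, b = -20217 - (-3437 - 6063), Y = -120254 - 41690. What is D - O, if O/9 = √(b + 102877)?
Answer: -1/161944 - 864*√10 ≈ -2732.2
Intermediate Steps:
Y = -161944
b = -10717 (b = -20217 - 1*(-9500) = -20217 + 9500 = -10717)
D = -1/161944 (D = 1/(-161944) = -1/161944 ≈ -6.1750e-6)
O = 864*√10 (O = 9*√(-10717 + 102877) = 9*√92160 = 9*(96*√10) = 864*√10 ≈ 2732.2)
D - O = -1/161944 - 864*√10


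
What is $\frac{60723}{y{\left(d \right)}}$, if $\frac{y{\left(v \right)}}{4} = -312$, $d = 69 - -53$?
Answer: $- \frac{1557}{32} \approx -48.656$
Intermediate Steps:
$d = 122$ ($d = 69 + 53 = 122$)
$y{\left(v \right)} = -1248$ ($y{\left(v \right)} = 4 \left(-312\right) = -1248$)
$\frac{60723}{y{\left(d \right)}} = \frac{60723}{-1248} = 60723 \left(- \frac{1}{1248}\right) = - \frac{1557}{32}$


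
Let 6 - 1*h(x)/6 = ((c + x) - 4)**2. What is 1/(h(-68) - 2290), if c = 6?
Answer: -1/28390 ≈ -3.5224e-5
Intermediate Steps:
h(x) = 36 - 6*(2 + x)**2 (h(x) = 36 - 6*((6 + x) - 4)**2 = 36 - 6*(2 + x)**2)
1/(h(-68) - 2290) = 1/((36 - 6*(2 - 68)**2) - 2290) = 1/((36 - 6*(-66)**2) - 2290) = 1/((36 - 6*4356) - 2290) = 1/((36 - 26136) - 2290) = 1/(-26100 - 2290) = 1/(-28390) = -1/28390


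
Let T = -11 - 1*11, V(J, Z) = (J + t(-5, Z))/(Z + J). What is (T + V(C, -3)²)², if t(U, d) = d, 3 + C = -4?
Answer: 441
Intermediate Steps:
C = -7 (C = -3 - 4 = -7)
V(J, Z) = 1 (V(J, Z) = (J + Z)/(Z + J) = (J + Z)/(J + Z) = 1)
T = -22 (T = -11 - 11 = -22)
(T + V(C, -3)²)² = (-22 + 1²)² = (-22 + 1)² = (-21)² = 441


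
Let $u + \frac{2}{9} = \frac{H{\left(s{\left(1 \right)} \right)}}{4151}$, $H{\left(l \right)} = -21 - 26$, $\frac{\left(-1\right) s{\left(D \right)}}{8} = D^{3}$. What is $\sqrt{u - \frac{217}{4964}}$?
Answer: $\frac{i \sqrt{264873207613973}}{30908346} \approx 0.52655 i$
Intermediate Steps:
$s{\left(D \right)} = - 8 D^{3}$
$H{\left(l \right)} = -47$
$u = - \frac{8725}{37359}$ ($u = - \frac{2}{9} - \frac{47}{4151} = - \frac{8725}{37359} \approx -0.23354$)
$\sqrt{u - \frac{217}{4964}} = \sqrt{- \frac{8725}{37359} - \frac{217}{4964}} = \sqrt{- \frac{51417803}{185450076}} = \frac{i \sqrt{264873207613973}}{30908346}$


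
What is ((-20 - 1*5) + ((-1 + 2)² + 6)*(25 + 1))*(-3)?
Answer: -471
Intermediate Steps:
((-20 - 1*5) + ((-1 + 2)² + 6)*(25 + 1))*(-3) = ((-20 - 5) + (1² + 6)*26)*(-3) = (-25 + (1 + 6)*26)*(-3) = (-25 + 7*26)*(-3) = (-25 + 182)*(-3) = 157*(-3) = -471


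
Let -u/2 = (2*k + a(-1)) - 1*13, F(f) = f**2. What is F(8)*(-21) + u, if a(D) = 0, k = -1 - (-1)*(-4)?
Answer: -1298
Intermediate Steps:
k = -5 (k = -1 - 1*4 = -1 - 4 = -5)
u = 46 (u = -2*((2*(-5) + 0) - 1*13) = -2*((-10 + 0) - 13) = -2*(-10 - 13) = -2*(-23) = 46)
F(8)*(-21) + u = 8**2*(-21) + 46 = 64*(-21) + 46 = -1344 + 46 = -1298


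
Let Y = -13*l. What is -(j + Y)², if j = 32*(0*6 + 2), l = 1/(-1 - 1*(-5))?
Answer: -59049/16 ≈ -3690.6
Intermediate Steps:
l = ¼ (l = 1/(-1 + 5) = 1/4 = ¼ ≈ 0.25000)
j = 64 (j = 32*(0 + 2) = 32*2 = 64)
Y = -13/4 (Y = -13*¼ = -13/4 ≈ -3.2500)
-(j + Y)² = -(64 - 13/4)² = -(243/4)² = -1*59049/16 = -59049/16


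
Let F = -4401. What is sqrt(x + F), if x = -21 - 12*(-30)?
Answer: I*sqrt(4062) ≈ 63.734*I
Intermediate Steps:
x = 339 (x = -21 + 360 = 339)
sqrt(x + F) = sqrt(339 - 4401) = sqrt(-4062) = I*sqrt(4062)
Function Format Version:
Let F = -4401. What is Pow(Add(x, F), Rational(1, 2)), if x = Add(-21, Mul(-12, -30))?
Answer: Mul(I, Pow(4062, Rational(1, 2))) ≈ Mul(63.734, I)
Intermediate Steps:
x = 339 (x = Add(-21, 360) = 339)
Pow(Add(x, F), Rational(1, 2)) = Pow(Add(339, -4401), Rational(1, 2)) = Pow(-4062, Rational(1, 2)) = Mul(I, Pow(4062, Rational(1, 2)))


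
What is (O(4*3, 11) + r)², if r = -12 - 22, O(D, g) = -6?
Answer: 1600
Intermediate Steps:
r = -34
(O(4*3, 11) + r)² = (-6 - 34)² = (-40)² = 1600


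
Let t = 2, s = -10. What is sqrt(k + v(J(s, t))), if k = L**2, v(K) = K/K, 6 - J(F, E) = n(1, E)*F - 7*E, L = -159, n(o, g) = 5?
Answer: sqrt(25282) ≈ 159.00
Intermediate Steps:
J(F, E) = 6 - 5*F + 7*E (J(F, E) = 6 - (5*F - 7*E) = 6 - (-7*E + 5*F) = 6 + (-5*F + 7*E) = 6 - 5*F + 7*E)
v(K) = 1
k = 25281 (k = (-159)**2 = 25281)
sqrt(k + v(J(s, t))) = sqrt(25281 + 1) = sqrt(25282)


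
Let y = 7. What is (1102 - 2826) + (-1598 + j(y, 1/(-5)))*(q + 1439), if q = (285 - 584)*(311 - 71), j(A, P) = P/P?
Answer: 112300913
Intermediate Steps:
j(A, P) = 1
q = -71760 (q = -299*240 = -71760)
(1102 - 2826) + (-1598 + j(y, 1/(-5)))*(q + 1439) = (1102 - 2826) + (-1598 + 1)*(-71760 + 1439) = -1724 - 1597*(-70321) = -1724 + 112302637 = 112300913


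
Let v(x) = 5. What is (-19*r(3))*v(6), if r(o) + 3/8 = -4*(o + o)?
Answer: 18525/8 ≈ 2315.6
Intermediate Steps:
r(o) = -3/8 - 8*o (r(o) = -3/8 - 4*(o + o) = -3/8 - 8*o)
(-19*r(3))*v(6) = -19*(-3/8 - 8*3)*5 = -19*(-3/8 - 24)*5 = -19*(-195/8)*5 = (3705/8)*5 = 18525/8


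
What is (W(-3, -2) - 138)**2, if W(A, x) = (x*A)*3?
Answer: 14400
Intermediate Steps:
W(A, x) = 3*A*x (W(A, x) = (A*x)*3 = 3*A*x)
(W(-3, -2) - 138)**2 = (3*(-3)*(-2) - 138)**2 = (18 - 138)**2 = (-120)**2 = 14400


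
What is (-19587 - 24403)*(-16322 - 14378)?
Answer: 1350493000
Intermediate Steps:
(-19587 - 24403)*(-16322 - 14378) = -43990*(-30700) = 1350493000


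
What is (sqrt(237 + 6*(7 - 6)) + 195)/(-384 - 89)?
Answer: -195/473 - 9*sqrt(3)/473 ≈ -0.44522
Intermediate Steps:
(sqrt(237 + 6*(7 - 6)) + 195)/(-384 - 89) = (sqrt(237 + 6*1) + 195)/(-473) = -(sqrt(237 + 6) + 195)/473 = -(sqrt(243) + 195)/473 = -(9*sqrt(3) + 195)/473 = -(195 + 9*sqrt(3))/473 = -195/473 - 9*sqrt(3)/473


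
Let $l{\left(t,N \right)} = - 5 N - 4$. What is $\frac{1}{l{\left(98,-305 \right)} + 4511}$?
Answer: $\frac{1}{6032} \approx 0.00016578$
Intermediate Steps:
$l{\left(t,N \right)} = -4 - 5 N$
$\frac{1}{l{\left(98,-305 \right)} + 4511} = \frac{1}{\left(-4 - -1525\right) + 4511} = \frac{1}{\left(-4 + 1525\right) + 4511} = \frac{1}{1521 + 4511} = \frac{1}{6032}$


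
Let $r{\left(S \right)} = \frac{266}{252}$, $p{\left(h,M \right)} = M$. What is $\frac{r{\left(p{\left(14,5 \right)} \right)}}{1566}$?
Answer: $\frac{19}{28188} \approx 0.00067405$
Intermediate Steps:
$r{\left(S \right)} = \frac{19}{18}$ ($r{\left(S \right)} = 266 \cdot \frac{1}{252} = \frac{19}{18}$)
$\frac{r{\left(p{\left(14,5 \right)} \right)}}{1566} = \frac{19}{18 \cdot 1566} = \frac{19}{18} \cdot \frac{1}{1566} = \frac{19}{28188}$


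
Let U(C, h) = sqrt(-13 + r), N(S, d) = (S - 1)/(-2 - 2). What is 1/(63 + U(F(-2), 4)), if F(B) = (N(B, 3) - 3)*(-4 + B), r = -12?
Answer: 63/3994 - 5*I/3994 ≈ 0.015774 - 0.0012519*I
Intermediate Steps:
N(S, d) = 1/4 - S/4 (N(S, d) = (-1 + S)/(-4) = (-1 + S)*(-1/4) = 1/4 - S/4)
F(B) = (-4 + B)*(-11/4 - B/4) (F(B) = ((1/4 - B/4) - 3)*(-4 + B) = (-11/4 - B/4)*(-4 + B) = (-4 + B)*(-11/4 - B/4))
U(C, h) = 5*I (U(C, h) = sqrt(-13 - 12) = sqrt(-25) = 5*I)
1/(63 + U(F(-2), 4)) = 1/(63 + 5*I) = (63 - 5*I)/3994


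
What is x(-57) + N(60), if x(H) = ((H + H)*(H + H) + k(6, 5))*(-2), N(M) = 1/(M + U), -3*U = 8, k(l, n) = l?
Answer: -4472685/172 ≈ -26004.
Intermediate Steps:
U = -8/3 (U = -1/3*8 = -8/3 ≈ -2.6667)
N(M) = 1/(-8/3 + M) (N(M) = 1/(M - 8/3) = 1/(-8/3 + M))
x(H) = -12 - 8*H**2 (x(H) = ((H + H)*(H + H) + 6)*(-2) = ((2*H)*(2*H) + 6)*(-2) = (4*H**2 + 6)*(-2) = (6 + 4*H**2)*(-2) = -12 - 8*H**2)
x(-57) + N(60) = (-12 - 8*(-57)**2) + 3/(-8 + 3*60) = (-12 - 8*3249) + 3/(-8 + 180) = (-12 - 25992) + 3/172 = -26004 + 3*(1/172) = -26004 + 3/172 = -4472685/172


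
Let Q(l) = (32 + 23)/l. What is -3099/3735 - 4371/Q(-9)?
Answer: 9784048/13695 ≈ 714.42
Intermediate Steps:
Q(l) = 55/l
-3099/3735 - 4371/Q(-9) = -3099/3735 - 4371/(55/(-9)) = -3099*1/3735 - 4371/(55*(-⅑)) = -1033/1245 - 4371/(-55/9) = -1033/1245 - 4371*(-9/55) = -1033/1245 + 39339/55 = 9784048/13695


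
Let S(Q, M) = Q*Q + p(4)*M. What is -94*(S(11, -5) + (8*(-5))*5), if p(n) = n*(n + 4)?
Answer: 22466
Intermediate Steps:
p(n) = n*(4 + n)
S(Q, M) = Q**2 + 32*M (S(Q, M) = Q*Q + (4*(4 + 4))*M = Q**2 + (4*8)*M = Q**2 + 32*M)
-94*(S(11, -5) + (8*(-5))*5) = -94*((11**2 + 32*(-5)) + (8*(-5))*5) = -94*((121 - 160) - 40*5) = -94*(-39 - 200) = -94*(-239) = 22466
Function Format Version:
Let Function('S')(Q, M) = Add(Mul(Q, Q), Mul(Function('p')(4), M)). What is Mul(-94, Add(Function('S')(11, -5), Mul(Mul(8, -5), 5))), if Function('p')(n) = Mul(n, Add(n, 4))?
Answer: 22466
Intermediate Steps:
Function('p')(n) = Mul(n, Add(4, n))
Function('S')(Q, M) = Add(Pow(Q, 2), Mul(32, M)) (Function('S')(Q, M) = Add(Mul(Q, Q), Mul(Mul(4, Add(4, 4)), M)) = Add(Pow(Q, 2), Mul(Mul(4, 8), M)) = Add(Pow(Q, 2), Mul(32, M)))
Mul(-94, Add(Function('S')(11, -5), Mul(Mul(8, -5), 5))) = Mul(-94, Add(Add(Pow(11, 2), Mul(32, -5)), Mul(Mul(8, -5), 5))) = Mul(-94, Add(Add(121, -160), Mul(-40, 5))) = Mul(-94, Add(-39, -200)) = Mul(-94, -239) = 22466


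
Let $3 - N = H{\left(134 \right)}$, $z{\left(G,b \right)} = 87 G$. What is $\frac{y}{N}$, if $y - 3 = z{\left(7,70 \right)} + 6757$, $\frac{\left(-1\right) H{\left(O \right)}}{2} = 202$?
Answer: $\frac{7369}{407} \approx 18.106$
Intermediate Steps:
$H{\left(O \right)} = -404$ ($H{\left(O \right)} = \left(-2\right) 202 = -404$)
$N = 407$ ($N = 3 - -404 = 3 + 404 = 407$)
$y = 7369$ ($y = 3 + \left(87 \cdot 7 + 6757\right) = 3 + \left(609 + 6757\right) = 3 + 7366 = 7369$)
$\frac{y}{N} = \frac{7369}{407}$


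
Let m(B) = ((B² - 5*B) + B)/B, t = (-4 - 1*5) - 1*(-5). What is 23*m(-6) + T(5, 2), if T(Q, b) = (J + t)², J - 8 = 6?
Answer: -130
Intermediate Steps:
J = 14 (J = 8 + 6 = 14)
t = -4 (t = (-4 - 5) + 5 = -9 + 5 = -4)
T(Q, b) = 100 (T(Q, b) = (14 - 4)² = 10² = 100)
m(B) = (B² - 4*B)/B
23*m(-6) + T(5, 2) = 23*(-4 - 6) + 100 = 23*(-10) + 100 = -230 + 100 = -130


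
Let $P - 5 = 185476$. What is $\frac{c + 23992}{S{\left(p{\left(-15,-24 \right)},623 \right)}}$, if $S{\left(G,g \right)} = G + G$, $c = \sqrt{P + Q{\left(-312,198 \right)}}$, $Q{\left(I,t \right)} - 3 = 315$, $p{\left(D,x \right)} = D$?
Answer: $- \frac{11996}{15} - \frac{\sqrt{185799}}{30} \approx -814.1$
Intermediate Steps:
$P = 185481$ ($P = 5 + 185476 = 185481$)
$Q{\left(I,t \right)} = 318$ ($Q{\left(I,t \right)} = 3 + 315 = 318$)
$c = \sqrt{185799}$ ($c = \sqrt{185481 + 318} = \sqrt{185799} \approx 431.04$)
$S{\left(G,g \right)} = 2 G$
$\frac{c + 23992}{S{\left(p{\left(-15,-24 \right)},623 \right)}} = \frac{\sqrt{185799} + 23992}{2 \left(-15\right)} = \frac{23992 + \sqrt{185799}}{-30} = \left(23992 + \sqrt{185799}\right) \left(- \frac{1}{30}\right) = - \frac{11996}{15} - \frac{\sqrt{185799}}{30}$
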